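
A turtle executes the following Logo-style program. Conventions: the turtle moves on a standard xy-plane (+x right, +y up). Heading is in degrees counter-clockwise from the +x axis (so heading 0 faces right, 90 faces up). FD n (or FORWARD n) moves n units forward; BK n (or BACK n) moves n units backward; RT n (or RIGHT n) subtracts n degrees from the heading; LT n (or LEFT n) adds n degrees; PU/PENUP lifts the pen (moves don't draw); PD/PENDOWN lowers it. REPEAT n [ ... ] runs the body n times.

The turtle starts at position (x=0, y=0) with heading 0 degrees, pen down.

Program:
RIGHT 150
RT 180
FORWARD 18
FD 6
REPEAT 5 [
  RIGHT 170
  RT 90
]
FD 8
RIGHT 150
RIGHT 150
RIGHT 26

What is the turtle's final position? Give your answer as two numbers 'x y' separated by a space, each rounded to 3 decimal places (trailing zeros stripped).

Executing turtle program step by step:
Start: pos=(0,0), heading=0, pen down
RT 150: heading 0 -> 210
RT 180: heading 210 -> 30
FD 18: (0,0) -> (15.588,9) [heading=30, draw]
FD 6: (15.588,9) -> (20.785,12) [heading=30, draw]
REPEAT 5 [
  -- iteration 1/5 --
  RT 170: heading 30 -> 220
  RT 90: heading 220 -> 130
  -- iteration 2/5 --
  RT 170: heading 130 -> 320
  RT 90: heading 320 -> 230
  -- iteration 3/5 --
  RT 170: heading 230 -> 60
  RT 90: heading 60 -> 330
  -- iteration 4/5 --
  RT 170: heading 330 -> 160
  RT 90: heading 160 -> 70
  -- iteration 5/5 --
  RT 170: heading 70 -> 260
  RT 90: heading 260 -> 170
]
FD 8: (20.785,12) -> (12.906,13.389) [heading=170, draw]
RT 150: heading 170 -> 20
RT 150: heading 20 -> 230
RT 26: heading 230 -> 204
Final: pos=(12.906,13.389), heading=204, 3 segment(s) drawn

Answer: 12.906 13.389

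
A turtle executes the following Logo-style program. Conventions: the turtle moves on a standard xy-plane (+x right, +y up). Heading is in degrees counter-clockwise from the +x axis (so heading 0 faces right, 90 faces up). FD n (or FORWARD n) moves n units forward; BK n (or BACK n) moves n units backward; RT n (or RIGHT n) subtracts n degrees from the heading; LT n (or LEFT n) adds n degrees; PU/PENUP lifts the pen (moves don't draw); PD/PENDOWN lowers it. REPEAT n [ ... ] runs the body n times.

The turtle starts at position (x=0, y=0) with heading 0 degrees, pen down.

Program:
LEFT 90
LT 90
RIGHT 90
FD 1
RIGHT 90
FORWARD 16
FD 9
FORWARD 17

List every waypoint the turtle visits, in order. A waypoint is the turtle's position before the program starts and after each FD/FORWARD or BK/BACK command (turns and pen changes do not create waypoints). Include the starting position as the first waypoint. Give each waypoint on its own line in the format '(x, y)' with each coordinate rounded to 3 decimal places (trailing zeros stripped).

Answer: (0, 0)
(0, 1)
(16, 1)
(25, 1)
(42, 1)

Derivation:
Executing turtle program step by step:
Start: pos=(0,0), heading=0, pen down
LT 90: heading 0 -> 90
LT 90: heading 90 -> 180
RT 90: heading 180 -> 90
FD 1: (0,0) -> (0,1) [heading=90, draw]
RT 90: heading 90 -> 0
FD 16: (0,1) -> (16,1) [heading=0, draw]
FD 9: (16,1) -> (25,1) [heading=0, draw]
FD 17: (25,1) -> (42,1) [heading=0, draw]
Final: pos=(42,1), heading=0, 4 segment(s) drawn
Waypoints (5 total):
(0, 0)
(0, 1)
(16, 1)
(25, 1)
(42, 1)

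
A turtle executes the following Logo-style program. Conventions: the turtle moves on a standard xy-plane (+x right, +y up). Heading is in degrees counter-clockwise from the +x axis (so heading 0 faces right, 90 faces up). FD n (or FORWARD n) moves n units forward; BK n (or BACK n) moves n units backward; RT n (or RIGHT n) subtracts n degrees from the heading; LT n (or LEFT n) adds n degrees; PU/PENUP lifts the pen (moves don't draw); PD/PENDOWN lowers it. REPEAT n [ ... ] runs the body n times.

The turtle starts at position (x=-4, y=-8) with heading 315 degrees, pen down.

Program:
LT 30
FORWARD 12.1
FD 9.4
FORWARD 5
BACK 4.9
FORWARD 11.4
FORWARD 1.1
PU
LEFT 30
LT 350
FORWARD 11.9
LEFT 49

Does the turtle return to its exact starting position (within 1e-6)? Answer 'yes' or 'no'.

Executing turtle program step by step:
Start: pos=(-4,-8), heading=315, pen down
LT 30: heading 315 -> 345
FD 12.1: (-4,-8) -> (7.688,-11.132) [heading=345, draw]
FD 9.4: (7.688,-11.132) -> (16.767,-13.565) [heading=345, draw]
FD 5: (16.767,-13.565) -> (21.597,-14.859) [heading=345, draw]
BK 4.9: (21.597,-14.859) -> (16.864,-13.59) [heading=345, draw]
FD 11.4: (16.864,-13.59) -> (27.876,-16.541) [heading=345, draw]
FD 1.1: (27.876,-16.541) -> (28.938,-16.826) [heading=345, draw]
PU: pen up
LT 30: heading 345 -> 15
LT 350: heading 15 -> 5
FD 11.9: (28.938,-16.826) -> (40.793,-15.789) [heading=5, move]
LT 49: heading 5 -> 54
Final: pos=(40.793,-15.789), heading=54, 6 segment(s) drawn

Start position: (-4, -8)
Final position: (40.793, -15.789)
Distance = 45.465; >= 1e-6 -> NOT closed

Answer: no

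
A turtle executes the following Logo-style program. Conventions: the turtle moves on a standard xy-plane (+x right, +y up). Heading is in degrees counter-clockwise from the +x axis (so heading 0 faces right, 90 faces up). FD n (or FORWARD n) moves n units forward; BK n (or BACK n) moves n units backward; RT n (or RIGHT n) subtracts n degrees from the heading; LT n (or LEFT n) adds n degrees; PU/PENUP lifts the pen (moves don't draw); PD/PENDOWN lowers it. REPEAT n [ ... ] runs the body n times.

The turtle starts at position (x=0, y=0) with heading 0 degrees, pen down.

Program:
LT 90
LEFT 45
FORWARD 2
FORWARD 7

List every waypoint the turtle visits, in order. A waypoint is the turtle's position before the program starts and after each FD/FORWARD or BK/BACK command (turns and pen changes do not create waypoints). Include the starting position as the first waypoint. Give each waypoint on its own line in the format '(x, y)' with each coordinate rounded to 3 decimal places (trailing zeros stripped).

Answer: (0, 0)
(-1.414, 1.414)
(-6.364, 6.364)

Derivation:
Executing turtle program step by step:
Start: pos=(0,0), heading=0, pen down
LT 90: heading 0 -> 90
LT 45: heading 90 -> 135
FD 2: (0,0) -> (-1.414,1.414) [heading=135, draw]
FD 7: (-1.414,1.414) -> (-6.364,6.364) [heading=135, draw]
Final: pos=(-6.364,6.364), heading=135, 2 segment(s) drawn
Waypoints (3 total):
(0, 0)
(-1.414, 1.414)
(-6.364, 6.364)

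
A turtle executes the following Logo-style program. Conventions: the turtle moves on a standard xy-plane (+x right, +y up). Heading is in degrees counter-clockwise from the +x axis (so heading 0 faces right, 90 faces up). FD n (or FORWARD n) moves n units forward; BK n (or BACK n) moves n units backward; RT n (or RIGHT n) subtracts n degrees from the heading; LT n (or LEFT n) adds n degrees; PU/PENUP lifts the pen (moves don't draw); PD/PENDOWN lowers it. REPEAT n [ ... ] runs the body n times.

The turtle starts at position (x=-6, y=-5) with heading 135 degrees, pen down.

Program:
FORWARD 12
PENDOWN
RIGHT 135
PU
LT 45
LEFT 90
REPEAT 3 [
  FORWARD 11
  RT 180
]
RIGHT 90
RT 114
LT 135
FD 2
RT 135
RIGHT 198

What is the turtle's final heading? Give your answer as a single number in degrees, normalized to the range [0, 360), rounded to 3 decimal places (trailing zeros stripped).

Answer: 273

Derivation:
Executing turtle program step by step:
Start: pos=(-6,-5), heading=135, pen down
FD 12: (-6,-5) -> (-14.485,3.485) [heading=135, draw]
PD: pen down
RT 135: heading 135 -> 0
PU: pen up
LT 45: heading 0 -> 45
LT 90: heading 45 -> 135
REPEAT 3 [
  -- iteration 1/3 --
  FD 11: (-14.485,3.485) -> (-22.263,11.263) [heading=135, move]
  RT 180: heading 135 -> 315
  -- iteration 2/3 --
  FD 11: (-22.263,11.263) -> (-14.485,3.485) [heading=315, move]
  RT 180: heading 315 -> 135
  -- iteration 3/3 --
  FD 11: (-14.485,3.485) -> (-22.263,11.263) [heading=135, move]
  RT 180: heading 135 -> 315
]
RT 90: heading 315 -> 225
RT 114: heading 225 -> 111
LT 135: heading 111 -> 246
FD 2: (-22.263,11.263) -> (-23.077,9.436) [heading=246, move]
RT 135: heading 246 -> 111
RT 198: heading 111 -> 273
Final: pos=(-23.077,9.436), heading=273, 1 segment(s) drawn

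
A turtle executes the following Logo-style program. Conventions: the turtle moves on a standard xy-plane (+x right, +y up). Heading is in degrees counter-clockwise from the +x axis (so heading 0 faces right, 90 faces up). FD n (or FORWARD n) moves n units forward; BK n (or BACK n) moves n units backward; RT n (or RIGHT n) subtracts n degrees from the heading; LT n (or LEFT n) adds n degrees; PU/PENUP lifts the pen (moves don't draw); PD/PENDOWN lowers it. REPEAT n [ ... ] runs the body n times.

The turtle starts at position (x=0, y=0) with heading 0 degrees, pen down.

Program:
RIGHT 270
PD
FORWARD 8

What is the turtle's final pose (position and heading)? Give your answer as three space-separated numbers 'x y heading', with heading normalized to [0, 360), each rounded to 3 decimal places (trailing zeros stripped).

Answer: 0 8 90

Derivation:
Executing turtle program step by step:
Start: pos=(0,0), heading=0, pen down
RT 270: heading 0 -> 90
PD: pen down
FD 8: (0,0) -> (0,8) [heading=90, draw]
Final: pos=(0,8), heading=90, 1 segment(s) drawn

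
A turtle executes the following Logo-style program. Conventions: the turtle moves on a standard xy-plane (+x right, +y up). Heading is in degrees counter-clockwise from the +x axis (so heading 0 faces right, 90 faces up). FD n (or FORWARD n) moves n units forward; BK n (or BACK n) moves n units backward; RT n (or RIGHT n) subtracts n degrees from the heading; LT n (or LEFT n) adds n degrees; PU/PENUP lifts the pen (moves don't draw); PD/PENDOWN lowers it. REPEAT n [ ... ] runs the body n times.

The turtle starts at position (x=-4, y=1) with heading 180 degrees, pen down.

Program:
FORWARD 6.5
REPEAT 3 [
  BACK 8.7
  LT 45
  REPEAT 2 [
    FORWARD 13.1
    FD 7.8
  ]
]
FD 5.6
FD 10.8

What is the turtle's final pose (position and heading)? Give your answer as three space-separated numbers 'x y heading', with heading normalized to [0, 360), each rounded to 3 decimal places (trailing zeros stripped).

Answer: 15.948 -96.659 315

Derivation:
Executing turtle program step by step:
Start: pos=(-4,1), heading=180, pen down
FD 6.5: (-4,1) -> (-10.5,1) [heading=180, draw]
REPEAT 3 [
  -- iteration 1/3 --
  BK 8.7: (-10.5,1) -> (-1.8,1) [heading=180, draw]
  LT 45: heading 180 -> 225
  REPEAT 2 [
    -- iteration 1/2 --
    FD 13.1: (-1.8,1) -> (-11.063,-8.263) [heading=225, draw]
    FD 7.8: (-11.063,-8.263) -> (-16.579,-13.779) [heading=225, draw]
    -- iteration 2/2 --
    FD 13.1: (-16.579,-13.779) -> (-25.842,-23.042) [heading=225, draw]
    FD 7.8: (-25.842,-23.042) -> (-31.357,-28.557) [heading=225, draw]
  ]
  -- iteration 2/3 --
  BK 8.7: (-31.357,-28.557) -> (-25.205,-22.405) [heading=225, draw]
  LT 45: heading 225 -> 270
  REPEAT 2 [
    -- iteration 1/2 --
    FD 13.1: (-25.205,-22.405) -> (-25.205,-35.505) [heading=270, draw]
    FD 7.8: (-25.205,-35.505) -> (-25.205,-43.305) [heading=270, draw]
    -- iteration 2/2 --
    FD 13.1: (-25.205,-43.305) -> (-25.205,-56.405) [heading=270, draw]
    FD 7.8: (-25.205,-56.405) -> (-25.205,-64.205) [heading=270, draw]
  ]
  -- iteration 3/3 --
  BK 8.7: (-25.205,-64.205) -> (-25.205,-55.505) [heading=270, draw]
  LT 45: heading 270 -> 315
  REPEAT 2 [
    -- iteration 1/2 --
    FD 13.1: (-25.205,-55.505) -> (-15.942,-64.768) [heading=315, draw]
    FD 7.8: (-15.942,-64.768) -> (-10.427,-70.284) [heading=315, draw]
    -- iteration 2/2 --
    FD 13.1: (-10.427,-70.284) -> (-1.164,-79.547) [heading=315, draw]
    FD 7.8: (-1.164,-79.547) -> (4.352,-85.062) [heading=315, draw]
  ]
]
FD 5.6: (4.352,-85.062) -> (8.312,-89.022) [heading=315, draw]
FD 10.8: (8.312,-89.022) -> (15.948,-96.659) [heading=315, draw]
Final: pos=(15.948,-96.659), heading=315, 18 segment(s) drawn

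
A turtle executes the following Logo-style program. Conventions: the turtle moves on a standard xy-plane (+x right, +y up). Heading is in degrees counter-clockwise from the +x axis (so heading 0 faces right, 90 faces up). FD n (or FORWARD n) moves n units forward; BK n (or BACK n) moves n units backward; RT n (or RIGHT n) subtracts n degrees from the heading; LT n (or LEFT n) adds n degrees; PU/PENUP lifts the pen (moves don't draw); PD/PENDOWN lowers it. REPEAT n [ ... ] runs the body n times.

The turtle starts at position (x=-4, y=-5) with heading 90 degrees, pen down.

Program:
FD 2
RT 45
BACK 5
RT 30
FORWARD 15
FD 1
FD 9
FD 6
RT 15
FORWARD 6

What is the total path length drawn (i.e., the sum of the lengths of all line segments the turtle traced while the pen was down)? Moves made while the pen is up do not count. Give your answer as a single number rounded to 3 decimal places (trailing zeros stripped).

Executing turtle program step by step:
Start: pos=(-4,-5), heading=90, pen down
FD 2: (-4,-5) -> (-4,-3) [heading=90, draw]
RT 45: heading 90 -> 45
BK 5: (-4,-3) -> (-7.536,-6.536) [heading=45, draw]
RT 30: heading 45 -> 15
FD 15: (-7.536,-6.536) -> (6.953,-2.653) [heading=15, draw]
FD 1: (6.953,-2.653) -> (7.919,-2.394) [heading=15, draw]
FD 9: (7.919,-2.394) -> (16.613,-0.065) [heading=15, draw]
FD 6: (16.613,-0.065) -> (22.408,1.488) [heading=15, draw]
RT 15: heading 15 -> 0
FD 6: (22.408,1.488) -> (28.408,1.488) [heading=0, draw]
Final: pos=(28.408,1.488), heading=0, 7 segment(s) drawn

Segment lengths:
  seg 1: (-4,-5) -> (-4,-3), length = 2
  seg 2: (-4,-3) -> (-7.536,-6.536), length = 5
  seg 3: (-7.536,-6.536) -> (6.953,-2.653), length = 15
  seg 4: (6.953,-2.653) -> (7.919,-2.394), length = 1
  seg 5: (7.919,-2.394) -> (16.613,-0.065), length = 9
  seg 6: (16.613,-0.065) -> (22.408,1.488), length = 6
  seg 7: (22.408,1.488) -> (28.408,1.488), length = 6
Total = 44

Answer: 44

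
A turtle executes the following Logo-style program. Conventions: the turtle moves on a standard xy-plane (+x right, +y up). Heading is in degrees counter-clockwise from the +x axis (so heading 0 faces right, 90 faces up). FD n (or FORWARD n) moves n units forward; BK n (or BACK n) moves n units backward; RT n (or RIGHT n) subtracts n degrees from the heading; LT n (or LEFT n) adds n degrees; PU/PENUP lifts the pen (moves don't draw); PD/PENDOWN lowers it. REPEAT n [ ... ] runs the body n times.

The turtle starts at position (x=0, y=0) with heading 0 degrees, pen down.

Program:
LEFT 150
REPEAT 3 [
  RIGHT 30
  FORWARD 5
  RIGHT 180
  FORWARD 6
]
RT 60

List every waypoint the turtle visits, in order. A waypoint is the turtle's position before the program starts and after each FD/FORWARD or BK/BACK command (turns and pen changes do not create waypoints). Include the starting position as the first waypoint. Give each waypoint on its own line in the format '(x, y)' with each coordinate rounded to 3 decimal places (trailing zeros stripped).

Answer: (0, 0)
(-2.5, 4.33)
(0.5, -0.866)
(0.5, -5.866)
(0.5, 0.134)
(3, 4.464)
(0, -0.732)

Derivation:
Executing turtle program step by step:
Start: pos=(0,0), heading=0, pen down
LT 150: heading 0 -> 150
REPEAT 3 [
  -- iteration 1/3 --
  RT 30: heading 150 -> 120
  FD 5: (0,0) -> (-2.5,4.33) [heading=120, draw]
  RT 180: heading 120 -> 300
  FD 6: (-2.5,4.33) -> (0.5,-0.866) [heading=300, draw]
  -- iteration 2/3 --
  RT 30: heading 300 -> 270
  FD 5: (0.5,-0.866) -> (0.5,-5.866) [heading=270, draw]
  RT 180: heading 270 -> 90
  FD 6: (0.5,-5.866) -> (0.5,0.134) [heading=90, draw]
  -- iteration 3/3 --
  RT 30: heading 90 -> 60
  FD 5: (0.5,0.134) -> (3,4.464) [heading=60, draw]
  RT 180: heading 60 -> 240
  FD 6: (3,4.464) -> (0,-0.732) [heading=240, draw]
]
RT 60: heading 240 -> 180
Final: pos=(0,-0.732), heading=180, 6 segment(s) drawn
Waypoints (7 total):
(0, 0)
(-2.5, 4.33)
(0.5, -0.866)
(0.5, -5.866)
(0.5, 0.134)
(3, 4.464)
(0, -0.732)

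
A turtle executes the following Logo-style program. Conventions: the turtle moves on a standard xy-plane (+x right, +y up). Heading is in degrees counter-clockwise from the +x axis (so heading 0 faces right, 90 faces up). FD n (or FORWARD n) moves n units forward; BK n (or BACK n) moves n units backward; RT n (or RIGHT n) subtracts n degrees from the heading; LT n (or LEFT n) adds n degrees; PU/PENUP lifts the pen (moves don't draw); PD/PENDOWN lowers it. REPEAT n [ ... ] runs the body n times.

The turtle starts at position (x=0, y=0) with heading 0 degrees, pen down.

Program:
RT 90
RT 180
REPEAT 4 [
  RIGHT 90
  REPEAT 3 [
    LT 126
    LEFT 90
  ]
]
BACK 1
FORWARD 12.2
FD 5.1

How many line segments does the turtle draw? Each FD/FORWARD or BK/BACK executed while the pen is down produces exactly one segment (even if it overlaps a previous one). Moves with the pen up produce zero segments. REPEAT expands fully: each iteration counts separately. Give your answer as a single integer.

Executing turtle program step by step:
Start: pos=(0,0), heading=0, pen down
RT 90: heading 0 -> 270
RT 180: heading 270 -> 90
REPEAT 4 [
  -- iteration 1/4 --
  RT 90: heading 90 -> 0
  REPEAT 3 [
    -- iteration 1/3 --
    LT 126: heading 0 -> 126
    LT 90: heading 126 -> 216
    -- iteration 2/3 --
    LT 126: heading 216 -> 342
    LT 90: heading 342 -> 72
    -- iteration 3/3 --
    LT 126: heading 72 -> 198
    LT 90: heading 198 -> 288
  ]
  -- iteration 2/4 --
  RT 90: heading 288 -> 198
  REPEAT 3 [
    -- iteration 1/3 --
    LT 126: heading 198 -> 324
    LT 90: heading 324 -> 54
    -- iteration 2/3 --
    LT 126: heading 54 -> 180
    LT 90: heading 180 -> 270
    -- iteration 3/3 --
    LT 126: heading 270 -> 36
    LT 90: heading 36 -> 126
  ]
  -- iteration 3/4 --
  RT 90: heading 126 -> 36
  REPEAT 3 [
    -- iteration 1/3 --
    LT 126: heading 36 -> 162
    LT 90: heading 162 -> 252
    -- iteration 2/3 --
    LT 126: heading 252 -> 18
    LT 90: heading 18 -> 108
    -- iteration 3/3 --
    LT 126: heading 108 -> 234
    LT 90: heading 234 -> 324
  ]
  -- iteration 4/4 --
  RT 90: heading 324 -> 234
  REPEAT 3 [
    -- iteration 1/3 --
    LT 126: heading 234 -> 0
    LT 90: heading 0 -> 90
    -- iteration 2/3 --
    LT 126: heading 90 -> 216
    LT 90: heading 216 -> 306
    -- iteration 3/3 --
    LT 126: heading 306 -> 72
    LT 90: heading 72 -> 162
  ]
]
BK 1: (0,0) -> (0.951,-0.309) [heading=162, draw]
FD 12.2: (0.951,-0.309) -> (-10.652,3.461) [heading=162, draw]
FD 5.1: (-10.652,3.461) -> (-15.502,5.037) [heading=162, draw]
Final: pos=(-15.502,5.037), heading=162, 3 segment(s) drawn
Segments drawn: 3

Answer: 3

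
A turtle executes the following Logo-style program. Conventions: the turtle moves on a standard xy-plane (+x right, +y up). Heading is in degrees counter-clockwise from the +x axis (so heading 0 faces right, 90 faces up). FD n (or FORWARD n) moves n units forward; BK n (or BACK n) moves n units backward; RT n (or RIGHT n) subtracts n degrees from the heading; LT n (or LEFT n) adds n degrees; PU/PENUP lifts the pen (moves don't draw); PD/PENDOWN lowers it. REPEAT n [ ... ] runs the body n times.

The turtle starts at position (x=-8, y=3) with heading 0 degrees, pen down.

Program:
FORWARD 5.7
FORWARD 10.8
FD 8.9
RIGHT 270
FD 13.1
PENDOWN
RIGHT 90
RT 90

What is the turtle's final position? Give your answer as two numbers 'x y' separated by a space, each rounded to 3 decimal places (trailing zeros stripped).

Answer: 17.4 16.1

Derivation:
Executing turtle program step by step:
Start: pos=(-8,3), heading=0, pen down
FD 5.7: (-8,3) -> (-2.3,3) [heading=0, draw]
FD 10.8: (-2.3,3) -> (8.5,3) [heading=0, draw]
FD 8.9: (8.5,3) -> (17.4,3) [heading=0, draw]
RT 270: heading 0 -> 90
FD 13.1: (17.4,3) -> (17.4,16.1) [heading=90, draw]
PD: pen down
RT 90: heading 90 -> 0
RT 90: heading 0 -> 270
Final: pos=(17.4,16.1), heading=270, 4 segment(s) drawn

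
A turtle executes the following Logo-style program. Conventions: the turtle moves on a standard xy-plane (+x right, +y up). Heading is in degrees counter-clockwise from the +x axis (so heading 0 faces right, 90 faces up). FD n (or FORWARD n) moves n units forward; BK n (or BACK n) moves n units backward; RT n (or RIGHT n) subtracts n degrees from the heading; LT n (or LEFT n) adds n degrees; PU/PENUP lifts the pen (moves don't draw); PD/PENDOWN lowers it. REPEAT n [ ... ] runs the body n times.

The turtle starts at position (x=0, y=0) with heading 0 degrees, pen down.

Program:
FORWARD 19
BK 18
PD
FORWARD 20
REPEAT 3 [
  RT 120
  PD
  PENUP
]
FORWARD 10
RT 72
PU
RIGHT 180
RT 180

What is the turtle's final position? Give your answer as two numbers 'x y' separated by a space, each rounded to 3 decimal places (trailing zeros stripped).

Answer: 31 0

Derivation:
Executing turtle program step by step:
Start: pos=(0,0), heading=0, pen down
FD 19: (0,0) -> (19,0) [heading=0, draw]
BK 18: (19,0) -> (1,0) [heading=0, draw]
PD: pen down
FD 20: (1,0) -> (21,0) [heading=0, draw]
REPEAT 3 [
  -- iteration 1/3 --
  RT 120: heading 0 -> 240
  PD: pen down
  PU: pen up
  -- iteration 2/3 --
  RT 120: heading 240 -> 120
  PD: pen down
  PU: pen up
  -- iteration 3/3 --
  RT 120: heading 120 -> 0
  PD: pen down
  PU: pen up
]
FD 10: (21,0) -> (31,0) [heading=0, move]
RT 72: heading 0 -> 288
PU: pen up
RT 180: heading 288 -> 108
RT 180: heading 108 -> 288
Final: pos=(31,0), heading=288, 3 segment(s) drawn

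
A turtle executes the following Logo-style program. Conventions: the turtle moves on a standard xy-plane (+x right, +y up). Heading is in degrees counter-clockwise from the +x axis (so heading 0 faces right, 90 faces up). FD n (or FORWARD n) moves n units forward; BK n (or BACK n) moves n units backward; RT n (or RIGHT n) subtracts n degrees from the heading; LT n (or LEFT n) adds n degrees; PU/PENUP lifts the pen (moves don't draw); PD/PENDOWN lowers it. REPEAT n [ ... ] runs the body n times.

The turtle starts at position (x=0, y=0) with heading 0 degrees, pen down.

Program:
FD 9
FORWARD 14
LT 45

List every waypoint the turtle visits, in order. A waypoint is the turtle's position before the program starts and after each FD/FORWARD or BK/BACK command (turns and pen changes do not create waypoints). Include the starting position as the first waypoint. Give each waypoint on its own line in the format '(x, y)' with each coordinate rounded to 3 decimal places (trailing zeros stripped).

Answer: (0, 0)
(9, 0)
(23, 0)

Derivation:
Executing turtle program step by step:
Start: pos=(0,0), heading=0, pen down
FD 9: (0,0) -> (9,0) [heading=0, draw]
FD 14: (9,0) -> (23,0) [heading=0, draw]
LT 45: heading 0 -> 45
Final: pos=(23,0), heading=45, 2 segment(s) drawn
Waypoints (3 total):
(0, 0)
(9, 0)
(23, 0)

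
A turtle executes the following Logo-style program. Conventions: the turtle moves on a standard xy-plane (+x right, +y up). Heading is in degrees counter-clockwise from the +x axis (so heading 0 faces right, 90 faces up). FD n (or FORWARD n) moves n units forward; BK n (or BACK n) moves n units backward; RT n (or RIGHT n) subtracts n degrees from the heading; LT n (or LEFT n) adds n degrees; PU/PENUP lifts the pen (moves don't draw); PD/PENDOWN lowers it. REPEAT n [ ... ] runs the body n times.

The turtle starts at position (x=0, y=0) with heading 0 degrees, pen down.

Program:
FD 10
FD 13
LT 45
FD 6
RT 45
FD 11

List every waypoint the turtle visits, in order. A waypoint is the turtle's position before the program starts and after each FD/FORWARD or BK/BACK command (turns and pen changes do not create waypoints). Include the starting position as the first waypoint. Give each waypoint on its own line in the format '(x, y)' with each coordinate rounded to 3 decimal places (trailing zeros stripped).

Executing turtle program step by step:
Start: pos=(0,0), heading=0, pen down
FD 10: (0,0) -> (10,0) [heading=0, draw]
FD 13: (10,0) -> (23,0) [heading=0, draw]
LT 45: heading 0 -> 45
FD 6: (23,0) -> (27.243,4.243) [heading=45, draw]
RT 45: heading 45 -> 0
FD 11: (27.243,4.243) -> (38.243,4.243) [heading=0, draw]
Final: pos=(38.243,4.243), heading=0, 4 segment(s) drawn
Waypoints (5 total):
(0, 0)
(10, 0)
(23, 0)
(27.243, 4.243)
(38.243, 4.243)

Answer: (0, 0)
(10, 0)
(23, 0)
(27.243, 4.243)
(38.243, 4.243)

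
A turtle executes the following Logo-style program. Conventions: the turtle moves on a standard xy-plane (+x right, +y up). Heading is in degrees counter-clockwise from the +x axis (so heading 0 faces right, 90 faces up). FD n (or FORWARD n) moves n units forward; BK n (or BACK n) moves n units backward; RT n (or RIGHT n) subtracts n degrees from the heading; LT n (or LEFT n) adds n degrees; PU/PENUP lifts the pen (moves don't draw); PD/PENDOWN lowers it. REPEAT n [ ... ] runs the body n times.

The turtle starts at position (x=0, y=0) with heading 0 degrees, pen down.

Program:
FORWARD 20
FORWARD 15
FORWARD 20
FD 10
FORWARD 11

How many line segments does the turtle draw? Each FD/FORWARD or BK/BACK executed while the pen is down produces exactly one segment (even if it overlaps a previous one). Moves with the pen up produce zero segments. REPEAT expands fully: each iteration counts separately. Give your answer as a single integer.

Executing turtle program step by step:
Start: pos=(0,0), heading=0, pen down
FD 20: (0,0) -> (20,0) [heading=0, draw]
FD 15: (20,0) -> (35,0) [heading=0, draw]
FD 20: (35,0) -> (55,0) [heading=0, draw]
FD 10: (55,0) -> (65,0) [heading=0, draw]
FD 11: (65,0) -> (76,0) [heading=0, draw]
Final: pos=(76,0), heading=0, 5 segment(s) drawn
Segments drawn: 5

Answer: 5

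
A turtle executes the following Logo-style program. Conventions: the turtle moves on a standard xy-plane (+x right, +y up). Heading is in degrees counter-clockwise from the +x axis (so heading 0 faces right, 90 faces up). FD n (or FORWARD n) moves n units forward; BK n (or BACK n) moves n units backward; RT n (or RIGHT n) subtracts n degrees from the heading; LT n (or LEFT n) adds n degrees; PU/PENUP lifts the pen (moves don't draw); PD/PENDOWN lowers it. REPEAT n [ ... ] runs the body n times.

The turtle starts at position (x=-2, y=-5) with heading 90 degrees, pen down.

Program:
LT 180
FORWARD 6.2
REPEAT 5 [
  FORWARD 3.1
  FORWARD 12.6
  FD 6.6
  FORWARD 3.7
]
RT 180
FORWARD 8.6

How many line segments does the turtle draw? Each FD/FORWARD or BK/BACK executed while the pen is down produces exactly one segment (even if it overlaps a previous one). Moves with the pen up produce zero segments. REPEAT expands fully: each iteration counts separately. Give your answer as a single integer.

Executing turtle program step by step:
Start: pos=(-2,-5), heading=90, pen down
LT 180: heading 90 -> 270
FD 6.2: (-2,-5) -> (-2,-11.2) [heading=270, draw]
REPEAT 5 [
  -- iteration 1/5 --
  FD 3.1: (-2,-11.2) -> (-2,-14.3) [heading=270, draw]
  FD 12.6: (-2,-14.3) -> (-2,-26.9) [heading=270, draw]
  FD 6.6: (-2,-26.9) -> (-2,-33.5) [heading=270, draw]
  FD 3.7: (-2,-33.5) -> (-2,-37.2) [heading=270, draw]
  -- iteration 2/5 --
  FD 3.1: (-2,-37.2) -> (-2,-40.3) [heading=270, draw]
  FD 12.6: (-2,-40.3) -> (-2,-52.9) [heading=270, draw]
  FD 6.6: (-2,-52.9) -> (-2,-59.5) [heading=270, draw]
  FD 3.7: (-2,-59.5) -> (-2,-63.2) [heading=270, draw]
  -- iteration 3/5 --
  FD 3.1: (-2,-63.2) -> (-2,-66.3) [heading=270, draw]
  FD 12.6: (-2,-66.3) -> (-2,-78.9) [heading=270, draw]
  FD 6.6: (-2,-78.9) -> (-2,-85.5) [heading=270, draw]
  FD 3.7: (-2,-85.5) -> (-2,-89.2) [heading=270, draw]
  -- iteration 4/5 --
  FD 3.1: (-2,-89.2) -> (-2,-92.3) [heading=270, draw]
  FD 12.6: (-2,-92.3) -> (-2,-104.9) [heading=270, draw]
  FD 6.6: (-2,-104.9) -> (-2,-111.5) [heading=270, draw]
  FD 3.7: (-2,-111.5) -> (-2,-115.2) [heading=270, draw]
  -- iteration 5/5 --
  FD 3.1: (-2,-115.2) -> (-2,-118.3) [heading=270, draw]
  FD 12.6: (-2,-118.3) -> (-2,-130.9) [heading=270, draw]
  FD 6.6: (-2,-130.9) -> (-2,-137.5) [heading=270, draw]
  FD 3.7: (-2,-137.5) -> (-2,-141.2) [heading=270, draw]
]
RT 180: heading 270 -> 90
FD 8.6: (-2,-141.2) -> (-2,-132.6) [heading=90, draw]
Final: pos=(-2,-132.6), heading=90, 22 segment(s) drawn
Segments drawn: 22

Answer: 22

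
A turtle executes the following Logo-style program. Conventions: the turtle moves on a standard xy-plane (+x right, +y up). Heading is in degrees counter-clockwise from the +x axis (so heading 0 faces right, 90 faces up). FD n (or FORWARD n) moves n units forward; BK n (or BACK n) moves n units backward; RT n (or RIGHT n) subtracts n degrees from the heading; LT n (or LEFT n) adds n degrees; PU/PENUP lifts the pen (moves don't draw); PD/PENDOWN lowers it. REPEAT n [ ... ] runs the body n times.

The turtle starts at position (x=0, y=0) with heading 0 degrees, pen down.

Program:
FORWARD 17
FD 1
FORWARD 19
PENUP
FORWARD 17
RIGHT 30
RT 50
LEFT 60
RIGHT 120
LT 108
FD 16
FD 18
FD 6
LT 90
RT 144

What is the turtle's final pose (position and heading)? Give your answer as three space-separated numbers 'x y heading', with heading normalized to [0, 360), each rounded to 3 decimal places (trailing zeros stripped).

Executing turtle program step by step:
Start: pos=(0,0), heading=0, pen down
FD 17: (0,0) -> (17,0) [heading=0, draw]
FD 1: (17,0) -> (18,0) [heading=0, draw]
FD 19: (18,0) -> (37,0) [heading=0, draw]
PU: pen up
FD 17: (37,0) -> (54,0) [heading=0, move]
RT 30: heading 0 -> 330
RT 50: heading 330 -> 280
LT 60: heading 280 -> 340
RT 120: heading 340 -> 220
LT 108: heading 220 -> 328
FD 16: (54,0) -> (67.569,-8.479) [heading=328, move]
FD 18: (67.569,-8.479) -> (82.834,-18.017) [heading=328, move]
FD 6: (82.834,-18.017) -> (87.922,-21.197) [heading=328, move]
LT 90: heading 328 -> 58
RT 144: heading 58 -> 274
Final: pos=(87.922,-21.197), heading=274, 3 segment(s) drawn

Answer: 87.922 -21.197 274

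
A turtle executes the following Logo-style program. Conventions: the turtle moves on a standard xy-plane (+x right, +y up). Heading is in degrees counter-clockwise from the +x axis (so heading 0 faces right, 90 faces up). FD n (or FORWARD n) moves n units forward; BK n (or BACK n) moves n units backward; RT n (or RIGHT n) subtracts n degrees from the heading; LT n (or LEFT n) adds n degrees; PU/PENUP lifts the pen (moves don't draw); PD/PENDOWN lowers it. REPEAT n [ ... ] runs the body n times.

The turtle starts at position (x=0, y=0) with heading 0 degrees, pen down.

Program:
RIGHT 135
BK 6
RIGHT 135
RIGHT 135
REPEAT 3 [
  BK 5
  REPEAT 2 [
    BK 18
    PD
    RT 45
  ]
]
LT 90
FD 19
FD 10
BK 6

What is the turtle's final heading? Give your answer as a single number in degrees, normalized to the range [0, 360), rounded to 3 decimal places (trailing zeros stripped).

Answer: 135

Derivation:
Executing turtle program step by step:
Start: pos=(0,0), heading=0, pen down
RT 135: heading 0 -> 225
BK 6: (0,0) -> (4.243,4.243) [heading=225, draw]
RT 135: heading 225 -> 90
RT 135: heading 90 -> 315
REPEAT 3 [
  -- iteration 1/3 --
  BK 5: (4.243,4.243) -> (0.707,7.778) [heading=315, draw]
  REPEAT 2 [
    -- iteration 1/2 --
    BK 18: (0.707,7.778) -> (-12.021,20.506) [heading=315, draw]
    PD: pen down
    RT 45: heading 315 -> 270
    -- iteration 2/2 --
    BK 18: (-12.021,20.506) -> (-12.021,38.506) [heading=270, draw]
    PD: pen down
    RT 45: heading 270 -> 225
  ]
  -- iteration 2/3 --
  BK 5: (-12.021,38.506) -> (-8.485,42.042) [heading=225, draw]
  REPEAT 2 [
    -- iteration 1/2 --
    BK 18: (-8.485,42.042) -> (4.243,54.77) [heading=225, draw]
    PD: pen down
    RT 45: heading 225 -> 180
    -- iteration 2/2 --
    BK 18: (4.243,54.77) -> (22.243,54.77) [heading=180, draw]
    PD: pen down
    RT 45: heading 180 -> 135
  ]
  -- iteration 3/3 --
  BK 5: (22.243,54.77) -> (25.778,51.234) [heading=135, draw]
  REPEAT 2 [
    -- iteration 1/2 --
    BK 18: (25.778,51.234) -> (38.506,38.506) [heading=135, draw]
    PD: pen down
    RT 45: heading 135 -> 90
    -- iteration 2/2 --
    BK 18: (38.506,38.506) -> (38.506,20.506) [heading=90, draw]
    PD: pen down
    RT 45: heading 90 -> 45
  ]
]
LT 90: heading 45 -> 135
FD 19: (38.506,20.506) -> (25.071,33.941) [heading=135, draw]
FD 10: (25.071,33.941) -> (18,41.012) [heading=135, draw]
BK 6: (18,41.012) -> (22.243,36.77) [heading=135, draw]
Final: pos=(22.243,36.77), heading=135, 13 segment(s) drawn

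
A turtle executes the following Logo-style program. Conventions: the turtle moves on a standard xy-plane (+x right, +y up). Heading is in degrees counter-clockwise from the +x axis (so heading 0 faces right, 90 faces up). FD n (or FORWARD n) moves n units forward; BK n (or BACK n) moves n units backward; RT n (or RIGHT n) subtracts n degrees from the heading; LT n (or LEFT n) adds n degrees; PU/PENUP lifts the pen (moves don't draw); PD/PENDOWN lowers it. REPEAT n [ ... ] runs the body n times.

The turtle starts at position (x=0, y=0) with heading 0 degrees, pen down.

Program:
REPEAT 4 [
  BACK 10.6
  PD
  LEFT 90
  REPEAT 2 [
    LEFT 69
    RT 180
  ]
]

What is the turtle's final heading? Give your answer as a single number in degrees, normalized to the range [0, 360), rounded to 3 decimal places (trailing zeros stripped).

Answer: 192

Derivation:
Executing turtle program step by step:
Start: pos=(0,0), heading=0, pen down
REPEAT 4 [
  -- iteration 1/4 --
  BK 10.6: (0,0) -> (-10.6,0) [heading=0, draw]
  PD: pen down
  LT 90: heading 0 -> 90
  REPEAT 2 [
    -- iteration 1/2 --
    LT 69: heading 90 -> 159
    RT 180: heading 159 -> 339
    -- iteration 2/2 --
    LT 69: heading 339 -> 48
    RT 180: heading 48 -> 228
  ]
  -- iteration 2/4 --
  BK 10.6: (-10.6,0) -> (-3.507,7.877) [heading=228, draw]
  PD: pen down
  LT 90: heading 228 -> 318
  REPEAT 2 [
    -- iteration 1/2 --
    LT 69: heading 318 -> 27
    RT 180: heading 27 -> 207
    -- iteration 2/2 --
    LT 69: heading 207 -> 276
    RT 180: heading 276 -> 96
  ]
  -- iteration 3/4 --
  BK 10.6: (-3.507,7.877) -> (-2.399,-2.665) [heading=96, draw]
  PD: pen down
  LT 90: heading 96 -> 186
  REPEAT 2 [
    -- iteration 1/2 --
    LT 69: heading 186 -> 255
    RT 180: heading 255 -> 75
    -- iteration 2/2 --
    LT 69: heading 75 -> 144
    RT 180: heading 144 -> 324
  ]
  -- iteration 4/4 --
  BK 10.6: (-2.399,-2.665) -> (-10.975,3.566) [heading=324, draw]
  PD: pen down
  LT 90: heading 324 -> 54
  REPEAT 2 [
    -- iteration 1/2 --
    LT 69: heading 54 -> 123
    RT 180: heading 123 -> 303
    -- iteration 2/2 --
    LT 69: heading 303 -> 12
    RT 180: heading 12 -> 192
  ]
]
Final: pos=(-10.975,3.566), heading=192, 4 segment(s) drawn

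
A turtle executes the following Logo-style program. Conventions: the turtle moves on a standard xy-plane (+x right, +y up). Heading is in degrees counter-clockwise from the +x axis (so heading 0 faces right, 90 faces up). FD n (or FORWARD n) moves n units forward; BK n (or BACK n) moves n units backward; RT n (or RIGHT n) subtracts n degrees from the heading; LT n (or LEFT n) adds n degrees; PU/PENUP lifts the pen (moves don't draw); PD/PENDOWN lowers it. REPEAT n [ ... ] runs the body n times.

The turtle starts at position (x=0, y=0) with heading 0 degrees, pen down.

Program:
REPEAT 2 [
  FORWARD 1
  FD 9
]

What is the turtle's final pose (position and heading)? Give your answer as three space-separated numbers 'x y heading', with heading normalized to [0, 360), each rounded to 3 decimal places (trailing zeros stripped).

Answer: 20 0 0

Derivation:
Executing turtle program step by step:
Start: pos=(0,0), heading=0, pen down
REPEAT 2 [
  -- iteration 1/2 --
  FD 1: (0,0) -> (1,0) [heading=0, draw]
  FD 9: (1,0) -> (10,0) [heading=0, draw]
  -- iteration 2/2 --
  FD 1: (10,0) -> (11,0) [heading=0, draw]
  FD 9: (11,0) -> (20,0) [heading=0, draw]
]
Final: pos=(20,0), heading=0, 4 segment(s) drawn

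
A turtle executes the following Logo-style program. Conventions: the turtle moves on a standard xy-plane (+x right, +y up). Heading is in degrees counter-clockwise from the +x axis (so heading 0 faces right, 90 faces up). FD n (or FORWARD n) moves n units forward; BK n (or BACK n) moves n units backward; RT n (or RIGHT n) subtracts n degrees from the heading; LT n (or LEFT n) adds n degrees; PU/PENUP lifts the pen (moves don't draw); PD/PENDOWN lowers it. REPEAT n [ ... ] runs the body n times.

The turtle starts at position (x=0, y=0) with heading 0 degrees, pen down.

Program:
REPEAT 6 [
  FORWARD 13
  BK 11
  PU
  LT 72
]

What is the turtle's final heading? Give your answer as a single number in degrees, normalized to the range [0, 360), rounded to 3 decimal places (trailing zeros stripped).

Executing turtle program step by step:
Start: pos=(0,0), heading=0, pen down
REPEAT 6 [
  -- iteration 1/6 --
  FD 13: (0,0) -> (13,0) [heading=0, draw]
  BK 11: (13,0) -> (2,0) [heading=0, draw]
  PU: pen up
  LT 72: heading 0 -> 72
  -- iteration 2/6 --
  FD 13: (2,0) -> (6.017,12.364) [heading=72, move]
  BK 11: (6.017,12.364) -> (2.618,1.902) [heading=72, move]
  PU: pen up
  LT 72: heading 72 -> 144
  -- iteration 3/6 --
  FD 13: (2.618,1.902) -> (-7.899,9.543) [heading=144, move]
  BK 11: (-7.899,9.543) -> (1,3.078) [heading=144, move]
  PU: pen up
  LT 72: heading 144 -> 216
  -- iteration 4/6 --
  FD 13: (1,3.078) -> (-9.517,-4.564) [heading=216, move]
  BK 11: (-9.517,-4.564) -> (-0.618,1.902) [heading=216, move]
  PU: pen up
  LT 72: heading 216 -> 288
  -- iteration 5/6 --
  FD 13: (-0.618,1.902) -> (3.399,-10.462) [heading=288, move]
  BK 11: (3.399,-10.462) -> (0,0) [heading=288, move]
  PU: pen up
  LT 72: heading 288 -> 0
  -- iteration 6/6 --
  FD 13: (0,0) -> (13,0) [heading=0, move]
  BK 11: (13,0) -> (2,0) [heading=0, move]
  PU: pen up
  LT 72: heading 0 -> 72
]
Final: pos=(2,0), heading=72, 2 segment(s) drawn

Answer: 72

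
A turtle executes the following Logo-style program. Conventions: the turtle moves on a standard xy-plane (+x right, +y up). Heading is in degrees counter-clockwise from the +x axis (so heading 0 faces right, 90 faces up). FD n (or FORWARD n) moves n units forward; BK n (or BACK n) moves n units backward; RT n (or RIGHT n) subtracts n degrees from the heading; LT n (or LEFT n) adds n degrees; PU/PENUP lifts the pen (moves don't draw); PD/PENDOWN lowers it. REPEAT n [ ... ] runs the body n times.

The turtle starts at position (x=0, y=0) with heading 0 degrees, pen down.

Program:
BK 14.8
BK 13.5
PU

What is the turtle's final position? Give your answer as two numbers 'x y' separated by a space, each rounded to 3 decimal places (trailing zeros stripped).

Answer: -28.3 0

Derivation:
Executing turtle program step by step:
Start: pos=(0,0), heading=0, pen down
BK 14.8: (0,0) -> (-14.8,0) [heading=0, draw]
BK 13.5: (-14.8,0) -> (-28.3,0) [heading=0, draw]
PU: pen up
Final: pos=(-28.3,0), heading=0, 2 segment(s) drawn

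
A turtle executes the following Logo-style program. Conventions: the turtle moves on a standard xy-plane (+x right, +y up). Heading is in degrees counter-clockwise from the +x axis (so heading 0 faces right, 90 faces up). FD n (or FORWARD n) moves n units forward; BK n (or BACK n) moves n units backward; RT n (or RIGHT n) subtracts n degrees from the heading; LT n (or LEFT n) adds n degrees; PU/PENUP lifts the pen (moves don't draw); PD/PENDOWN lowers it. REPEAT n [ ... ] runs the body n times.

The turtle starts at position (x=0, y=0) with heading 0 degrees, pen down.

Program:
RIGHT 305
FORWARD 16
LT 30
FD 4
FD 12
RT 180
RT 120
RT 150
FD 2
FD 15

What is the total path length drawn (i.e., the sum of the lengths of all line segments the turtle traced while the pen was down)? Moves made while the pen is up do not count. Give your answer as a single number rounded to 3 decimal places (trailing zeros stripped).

Executing turtle program step by step:
Start: pos=(0,0), heading=0, pen down
RT 305: heading 0 -> 55
FD 16: (0,0) -> (9.177,13.106) [heading=55, draw]
LT 30: heading 55 -> 85
FD 4: (9.177,13.106) -> (9.526,17.091) [heading=85, draw]
FD 12: (9.526,17.091) -> (10.572,29.046) [heading=85, draw]
RT 180: heading 85 -> 265
RT 120: heading 265 -> 145
RT 150: heading 145 -> 355
FD 2: (10.572,29.046) -> (12.564,28.871) [heading=355, draw]
FD 15: (12.564,28.871) -> (27.507,27.564) [heading=355, draw]
Final: pos=(27.507,27.564), heading=355, 5 segment(s) drawn

Segment lengths:
  seg 1: (0,0) -> (9.177,13.106), length = 16
  seg 2: (9.177,13.106) -> (9.526,17.091), length = 4
  seg 3: (9.526,17.091) -> (10.572,29.046), length = 12
  seg 4: (10.572,29.046) -> (12.564,28.871), length = 2
  seg 5: (12.564,28.871) -> (27.507,27.564), length = 15
Total = 49

Answer: 49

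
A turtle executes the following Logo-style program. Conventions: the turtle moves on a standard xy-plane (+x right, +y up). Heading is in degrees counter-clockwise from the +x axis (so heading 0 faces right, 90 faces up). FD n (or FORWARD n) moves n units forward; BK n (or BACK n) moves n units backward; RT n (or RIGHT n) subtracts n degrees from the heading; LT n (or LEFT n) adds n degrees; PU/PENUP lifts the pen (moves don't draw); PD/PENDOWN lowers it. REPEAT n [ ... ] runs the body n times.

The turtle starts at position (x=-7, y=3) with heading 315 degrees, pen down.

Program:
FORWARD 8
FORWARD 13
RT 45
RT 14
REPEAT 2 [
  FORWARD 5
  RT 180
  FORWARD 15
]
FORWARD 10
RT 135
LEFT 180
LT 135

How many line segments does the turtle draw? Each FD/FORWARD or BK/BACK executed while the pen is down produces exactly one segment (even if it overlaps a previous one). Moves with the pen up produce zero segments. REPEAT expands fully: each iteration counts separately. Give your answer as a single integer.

Executing turtle program step by step:
Start: pos=(-7,3), heading=315, pen down
FD 8: (-7,3) -> (-1.343,-2.657) [heading=315, draw]
FD 13: (-1.343,-2.657) -> (7.849,-11.849) [heading=315, draw]
RT 45: heading 315 -> 270
RT 14: heading 270 -> 256
REPEAT 2 [
  -- iteration 1/2 --
  FD 5: (7.849,-11.849) -> (6.64,-16.701) [heading=256, draw]
  RT 180: heading 256 -> 76
  FD 15: (6.64,-16.701) -> (10.268,-2.146) [heading=76, draw]
  -- iteration 2/2 --
  FD 5: (10.268,-2.146) -> (11.478,2.705) [heading=76, draw]
  RT 180: heading 76 -> 256
  FD 15: (11.478,2.705) -> (7.849,-11.849) [heading=256, draw]
]
FD 10: (7.849,-11.849) -> (5.43,-21.552) [heading=256, draw]
RT 135: heading 256 -> 121
LT 180: heading 121 -> 301
LT 135: heading 301 -> 76
Final: pos=(5.43,-21.552), heading=76, 7 segment(s) drawn
Segments drawn: 7

Answer: 7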